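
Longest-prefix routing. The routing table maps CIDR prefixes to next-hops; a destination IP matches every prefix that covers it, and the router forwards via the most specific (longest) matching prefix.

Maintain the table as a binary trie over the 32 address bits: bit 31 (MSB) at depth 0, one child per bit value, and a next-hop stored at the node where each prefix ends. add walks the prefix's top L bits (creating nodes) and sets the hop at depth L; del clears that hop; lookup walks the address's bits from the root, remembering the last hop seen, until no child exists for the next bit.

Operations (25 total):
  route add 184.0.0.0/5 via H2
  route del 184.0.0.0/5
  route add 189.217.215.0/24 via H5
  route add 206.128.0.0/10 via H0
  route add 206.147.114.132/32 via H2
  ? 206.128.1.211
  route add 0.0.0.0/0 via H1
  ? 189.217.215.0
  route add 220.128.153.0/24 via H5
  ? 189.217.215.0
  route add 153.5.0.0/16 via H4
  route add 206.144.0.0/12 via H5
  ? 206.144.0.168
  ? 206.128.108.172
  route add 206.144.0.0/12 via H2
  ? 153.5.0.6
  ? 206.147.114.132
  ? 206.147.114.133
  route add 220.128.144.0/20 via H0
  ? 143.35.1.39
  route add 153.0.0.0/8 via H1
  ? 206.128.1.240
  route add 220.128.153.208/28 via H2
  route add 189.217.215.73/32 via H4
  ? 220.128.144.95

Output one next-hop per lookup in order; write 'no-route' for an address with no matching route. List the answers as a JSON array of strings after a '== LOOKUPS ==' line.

Apply in order:
  + 184.0.0.0/5 (H2) depth=5
  - 184.0.0.0/5 clear@5
  + 189.217.215.0/24 (H5) depth=24
  + 206.128.0.0/10 (H0) depth=10
  + 206.147.114.132/32 (H2) depth=32
  ? 206.128.1.211  path d0:-→d1:-→d2:-→d3:-→d4:-→d5:-→d6:-→d7:-→d8:-→d9:-→d10:H0→d11:-  best=H0
  + 0.0.0.0/0 (H1) depth=0
  ? 189.217.215.0  path d0:H1→d1:-→d2:-→d3:-→d4:-→d5:-→d6:-→d7:-→d8:-→d9:-→d10:-→d11:-→d12:-→d13:-→d14:-→d15:-→d16:-→d17:-→d18:-→d19:-→d20:-→d21:-→d22:-→d23:-→d24:H5  best=H5
  + 220.128.153.0/24 (H5) depth=24
  ? 189.217.215.0  path d0:H1→d1:-→d2:-→d3:-→d4:-→d5:-→d6:-→d7:-→d8:-→d9:-→d10:-→d11:-→d12:-→d13:-→d14:-→d15:-→d16:-→d17:-→d18:-→d19:-→d20:-→d21:-→d22:-→d23:-→d24:H5  best=H5
  + 153.5.0.0/16 (H4) depth=16
  + 206.144.0.0/12 (H5) depth=12
  ? 206.144.0.168  path d0:H1→d1:-→d2:-→d3:-→d4:-→d5:-→d6:-→d7:-→d8:-→d9:-→d10:H0→d11:-→d12:H5→d13:-→d14:-  best=H5
  ? 206.128.108.172  path d0:H1→d1:-→d2:-→d3:-→d4:-→d5:-→d6:-→d7:-→d8:-→d9:-→d10:H0→d11:-  best=H0
  + 206.144.0.0/12 (H2) depth=12
  ? 153.5.0.6  path d0:H1→d1:-→d2:-→d3:-→d4:-→d5:-→d6:-→d7:-→d8:-→d9:-→d10:-→d11:-→d12:-→d13:-→d14:-→d15:-→d16:H4  best=H4
  ? 206.147.114.132  path d0:H1→d1:-→d2:-→d3:-→d4:-→d5:-→d6:-→d7:-→d8:-→d9:-→d10:H0→d11:-→d12:H2→d13:-→d14:-→d15:-→d16:-→d17:-→d18:-→d19:-→d20:-→d21:-→d22:-→d23:-→d24:-→d25:-→d26:-→d27:-→d28:-→d29:-→d30:-→d31:-→d32:H2  best=H2
  ? 206.147.114.133  path d0:H1→d1:-→d2:-→d3:-→d4:-→d5:-→d6:-→d7:-→d8:-→d9:-→d10:H0→d11:-→d12:H2→d13:-→d14:-→d15:-→d16:-→d17:-→d18:-→d19:-→d20:-→d21:-→d22:-→d23:-→d24:-→d25:-→d26:-→d27:-→d28:-→d29:-→d30:-→d31:-  best=H2
  + 220.128.144.0/20 (H0) depth=20
  ? 143.35.1.39  path d0:H1→d1:-→d2:-→d3:-  best=H1
  + 153.0.0.0/8 (H1) depth=8
  ? 206.128.1.240  path d0:H1→d1:-→d2:-→d3:-→d4:-→d5:-→d6:-→d7:-→d8:-→d9:-→d10:H0→d11:-  best=H0
  + 220.128.153.208/28 (H2) depth=28
  + 189.217.215.73/32 (H4) depth=32
  ? 220.128.144.95  path d0:H1→d1:-→d2:-→d3:-→d4:-→d5:-→d6:-→d7:-→d8:-→d9:-→d10:-→d11:-→d12:-→d13:-→d14:-→d15:-→d16:-→d17:-→d18:-→d19:-→d20:H0  best=H0

== LOOKUPS ==
["H0","H5","H5","H5","H0","H4","H2","H2","H1","H0","H0"]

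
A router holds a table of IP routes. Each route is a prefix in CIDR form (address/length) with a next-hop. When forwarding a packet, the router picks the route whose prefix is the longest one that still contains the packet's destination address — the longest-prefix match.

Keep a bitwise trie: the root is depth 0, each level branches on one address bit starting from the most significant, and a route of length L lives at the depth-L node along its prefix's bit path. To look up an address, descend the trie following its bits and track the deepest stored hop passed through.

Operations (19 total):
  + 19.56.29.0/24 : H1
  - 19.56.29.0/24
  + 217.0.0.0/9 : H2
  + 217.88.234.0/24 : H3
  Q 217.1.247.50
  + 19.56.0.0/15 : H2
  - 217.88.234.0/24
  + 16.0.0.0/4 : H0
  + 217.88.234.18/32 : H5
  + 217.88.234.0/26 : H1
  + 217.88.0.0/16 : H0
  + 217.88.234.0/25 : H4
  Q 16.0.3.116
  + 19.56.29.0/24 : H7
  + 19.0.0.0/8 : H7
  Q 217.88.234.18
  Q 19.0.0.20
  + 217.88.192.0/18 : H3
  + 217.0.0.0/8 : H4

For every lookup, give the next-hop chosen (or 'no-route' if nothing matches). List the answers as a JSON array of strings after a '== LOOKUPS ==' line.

Apply in order:
  + 19.56.29.0/24 (H1) depth=24
  del 19.56.29.0/24 (clear depth 24)
  + 217.0.0.0/9 (H2) depth=9
  + 217.88.234.0/24 (H3) depth=24
  Q 217.1.247.50: descend 110110010 ; hops seen [H2] ; pick H2
  + 19.56.0.0/15 (H2) depth=15
  del 217.88.234.0/24 (clear depth 24)
  + 16.0.0.0/4 (H0) depth=4
  + 217.88.234.18/32 (H5) depth=32
  + 217.88.234.0/26 (H1) depth=26
  + 217.88.0.0/16 (H0) depth=16
  + 217.88.234.0/25 (H4) depth=25
  Q 16.0.3.116: descend 000100 ; hops seen [H0] ; pick H0
  + 19.56.29.0/24 (H7) depth=24
  + 19.0.0.0/8 (H7) depth=8
  Q 217.88.234.18: descend 11011001010110001110101000010010 ; hops seen [H2,H0,H4,H1,H5] ; pick H5
  Q 19.0.0.20: descend 0001001100 ; hops seen [H0,H7] ; pick H7
  + 217.88.192.0/18 (H3) depth=18
  + 217.0.0.0/8 (H4) depth=8

== LOOKUPS ==
["H2","H0","H5","H7"]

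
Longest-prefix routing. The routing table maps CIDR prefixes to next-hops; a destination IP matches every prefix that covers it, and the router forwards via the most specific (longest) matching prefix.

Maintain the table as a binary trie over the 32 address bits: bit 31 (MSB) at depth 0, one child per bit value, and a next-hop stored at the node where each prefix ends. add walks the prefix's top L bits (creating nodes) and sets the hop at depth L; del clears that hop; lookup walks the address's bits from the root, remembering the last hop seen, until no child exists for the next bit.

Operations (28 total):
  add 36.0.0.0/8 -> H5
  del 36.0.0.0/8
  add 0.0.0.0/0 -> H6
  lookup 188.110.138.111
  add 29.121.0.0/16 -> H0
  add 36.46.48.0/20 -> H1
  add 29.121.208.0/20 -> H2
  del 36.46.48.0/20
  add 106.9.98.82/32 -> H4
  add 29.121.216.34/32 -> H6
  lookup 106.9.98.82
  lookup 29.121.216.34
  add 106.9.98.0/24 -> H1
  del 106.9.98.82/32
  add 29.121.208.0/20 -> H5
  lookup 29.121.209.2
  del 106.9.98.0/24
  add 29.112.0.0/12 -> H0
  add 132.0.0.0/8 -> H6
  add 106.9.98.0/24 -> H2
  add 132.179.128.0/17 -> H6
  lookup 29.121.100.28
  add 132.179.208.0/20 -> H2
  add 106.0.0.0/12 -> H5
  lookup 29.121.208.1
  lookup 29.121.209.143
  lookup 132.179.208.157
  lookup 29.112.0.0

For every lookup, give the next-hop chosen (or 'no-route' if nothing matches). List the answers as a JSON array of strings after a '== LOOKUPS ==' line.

Apply in order:
  add 36.0.0.0/8 -> H5 at depth 8
  del 36.0.0.0/8 (clear depth 8)
  add 0.0.0.0/0 -> H6 at depth 0
  lookup 188.110.138.111: bits ε walk d0:H6 -> H6
  add 29.121.0.0/16 -> H0 at depth 16
  add 36.46.48.0/20 -> H1 at depth 20
  add 29.121.208.0/20 -> H2 at depth 20
  del 36.46.48.0/20 (clear depth 20)
  add 106.9.98.82/32 -> H4 at depth 32
  add 29.121.216.34/32 -> H6 at depth 32
  lookup 106.9.98.82: bits 01101010000010010110001001010010 walk d0:H6→d1:-→d2:-→d3:-→d4:-→d5:-→d6:-→d7:-→d8:-→d9:-→d10:-→d11:-→d12:-→d13:-→d14:-→d15:-→d16:-→d17:-→d18:-→d19:-→d20:-→d21:-→d22:-→d23:-→d24:-→d25:-→d26:-→d27:-→d28:-→d29:-→d30:-→d31:-→d32:H4 -> H4
  lookup 29.121.216.34: bits 00011101011110011101100000100010 walk d0:H6→d1:-→d2:-→d3:-→d4:-→d5:-→d6:-→d7:-→d8:-→d9:-→d10:-→d11:-→d12:-→d13:-→d14:-→d15:-→d16:H0→d17:-→d18:-→d19:-→d20:H2→d21:-→d22:-→d23:-→d24:-→d25:-→d26:-→d27:-→d28:-→d29:-→d30:-→d31:-→d32:H6 -> H6
  add 106.9.98.0/24 -> H1 at depth 24
  del 106.9.98.82/32 (clear depth 32)
  add 29.121.208.0/20 -> H5 at depth 20
  lookup 29.121.209.2: bits 00011101011110011101 walk d0:H6→d1:-→d2:-→d3:-→d4:-→d5:-→d6:-→d7:-→d8:-→d9:-→d10:-→d11:-→d12:-→d13:-→d14:-→d15:-→d16:H0→d17:-→d18:-→d19:-→d20:H5 -> H5
  del 106.9.98.0/24 (clear depth 24)
  add 29.112.0.0/12 -> H0 at depth 12
  add 132.0.0.0/8 -> H6 at depth 8
  add 106.9.98.0/24 -> H2 at depth 24
  add 132.179.128.0/17 -> H6 at depth 17
  lookup 29.121.100.28: bits 0001110101111001 walk d0:H6→d1:-→d2:-→d3:-→d4:-→d5:-→d6:-→d7:-→d8:-→d9:-→d10:-→d11:-→d12:H0→d13:-→d14:-→d15:-→d16:H0 -> H0
  add 132.179.208.0/20 -> H2 at depth 20
  add 106.0.0.0/12 -> H5 at depth 12
  lookup 29.121.208.1: bits 00011101011110011101 walk d0:H6→d1:-→d2:-→d3:-→d4:-→d5:-→d6:-→d7:-→d8:-→d9:-→d10:-→d11:-→d12:H0→d13:-→d14:-→d15:-→d16:H0→d17:-→d18:-→d19:-→d20:H5 -> H5
  lookup 29.121.209.143: bits 00011101011110011101 walk d0:H6→d1:-→d2:-→d3:-→d4:-→d5:-→d6:-→d7:-→d8:-→d9:-→d10:-→d11:-→d12:H0→d13:-→d14:-→d15:-→d16:H0→d17:-→d18:-→d19:-→d20:H5 -> H5
  lookup 132.179.208.157: bits 10000100101100111101 walk d0:H6→d1:-→d2:-→d3:-→d4:-→d5:-→d6:-→d7:-→d8:H6→d9:-→d10:-→d11:-→d12:-→d13:-→d14:-→d15:-→d16:-→d17:H6→d18:-→d19:-→d20:H2 -> H2
  lookup 29.112.0.0: bits 000111010111 walk d0:H6→d1:-→d2:-→d3:-→d4:-→d5:-→d6:-→d7:-→d8:-→d9:-→d10:-→d11:-→d12:H0 -> H0

== LOOKUPS ==
["H6","H4","H6","H5","H0","H5","H5","H2","H0"]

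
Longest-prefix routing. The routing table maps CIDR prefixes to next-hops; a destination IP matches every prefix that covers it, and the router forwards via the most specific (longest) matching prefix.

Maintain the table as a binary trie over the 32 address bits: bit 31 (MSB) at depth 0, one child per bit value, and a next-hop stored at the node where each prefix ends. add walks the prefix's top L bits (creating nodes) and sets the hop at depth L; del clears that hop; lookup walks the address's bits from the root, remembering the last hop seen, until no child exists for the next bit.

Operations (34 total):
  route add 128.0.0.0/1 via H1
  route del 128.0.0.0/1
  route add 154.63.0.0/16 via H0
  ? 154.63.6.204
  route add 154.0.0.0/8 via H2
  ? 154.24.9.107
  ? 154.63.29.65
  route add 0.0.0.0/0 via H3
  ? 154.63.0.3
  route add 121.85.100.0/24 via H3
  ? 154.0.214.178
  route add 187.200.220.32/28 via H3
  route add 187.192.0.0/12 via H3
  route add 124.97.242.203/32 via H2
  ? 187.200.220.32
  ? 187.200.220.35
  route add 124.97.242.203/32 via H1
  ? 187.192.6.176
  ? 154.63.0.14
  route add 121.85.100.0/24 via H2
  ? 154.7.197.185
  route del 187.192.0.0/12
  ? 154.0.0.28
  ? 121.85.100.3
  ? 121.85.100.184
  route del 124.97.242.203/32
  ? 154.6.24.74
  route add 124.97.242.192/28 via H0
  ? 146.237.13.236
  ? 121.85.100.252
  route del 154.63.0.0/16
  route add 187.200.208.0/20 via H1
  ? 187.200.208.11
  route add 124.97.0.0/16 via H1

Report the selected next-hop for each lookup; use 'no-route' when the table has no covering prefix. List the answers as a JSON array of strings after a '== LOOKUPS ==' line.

Apply in order:
  add 128.0.0.0/1 -> H1 at depth 1
  del 128.0.0.0/1 (clear depth 1)
  add 154.63.0.0/16 -> H0 at depth 16
  Q 154.63.6.204: descend 1001101000111111 ; hops seen [H0] ; pick H0
  add 154.0.0.0/8 -> H2 at depth 8
  Q 154.24.9.107: descend 1001101000 ; hops seen [H2] ; pick H2
  Q 154.63.29.65: descend 1001101000111111 ; hops seen [H2,H0] ; pick H0
  add 0.0.0.0/0 -> H3 at depth 0
  Q 154.63.0.3: descend 1001101000111111 ; hops seen [H3,H2,H0] ; pick H0
  add 121.85.100.0/24 -> H3 at depth 24
  Q 154.0.214.178: descend 1001101000 ; hops seen [H3,H2] ; pick H2
  add 187.200.220.32/28 -> H3 at depth 28
  add 187.192.0.0/12 -> H3 at depth 12
  add 124.97.242.203/32 -> H2 at depth 32
  Q 187.200.220.32: descend 1011101111001000110111000010 ; hops seen [H3,H3,H3] ; pick H3
  Q 187.200.220.35: descend 1011101111001000110111000010 ; hops seen [H3,H3,H3] ; pick H3
  add 124.97.242.203/32 -> H1 at depth 32
  Q 187.192.6.176: descend 101110111100 ; hops seen [H3,H3] ; pick H3
  Q 154.63.0.14: descend 1001101000111111 ; hops seen [H3,H2,H0] ; pick H0
  add 121.85.100.0/24 -> H2 at depth 24
  Q 154.7.197.185: descend 1001101000 ; hops seen [H3,H2] ; pick H2
  del 187.192.0.0/12 (clear depth 12)
  Q 154.0.0.28: descend 1001101000 ; hops seen [H3,H2] ; pick H2
  Q 121.85.100.3: descend 011110010101010101100100 ; hops seen [H3,H2] ; pick H2
  Q 121.85.100.184: descend 011110010101010101100100 ; hops seen [H3,H2] ; pick H2
  del 124.97.242.203/32 (clear depth 32)
  Q 154.6.24.74: descend 1001101000 ; hops seen [H3,H2] ; pick H2
  add 124.97.242.192/28 -> H0 at depth 28
  Q 146.237.13.236: descend 1001 ; hops seen [H3] ; pick H3
  Q 121.85.100.252: descend 011110010101010101100100 ; hops seen [H3,H2] ; pick H2
  del 154.63.0.0/16 (clear depth 16)
  add 187.200.208.0/20 -> H1 at depth 20
  Q 187.200.208.11: descend 10111011110010001101 ; hops seen [H3,H1] ; pick H1
  add 124.97.0.0/16 -> H1 at depth 16

== LOOKUPS ==
["H0","H2","H0","H0","H2","H3","H3","H3","H0","H2","H2","H2","H2","H2","H3","H2","H1"]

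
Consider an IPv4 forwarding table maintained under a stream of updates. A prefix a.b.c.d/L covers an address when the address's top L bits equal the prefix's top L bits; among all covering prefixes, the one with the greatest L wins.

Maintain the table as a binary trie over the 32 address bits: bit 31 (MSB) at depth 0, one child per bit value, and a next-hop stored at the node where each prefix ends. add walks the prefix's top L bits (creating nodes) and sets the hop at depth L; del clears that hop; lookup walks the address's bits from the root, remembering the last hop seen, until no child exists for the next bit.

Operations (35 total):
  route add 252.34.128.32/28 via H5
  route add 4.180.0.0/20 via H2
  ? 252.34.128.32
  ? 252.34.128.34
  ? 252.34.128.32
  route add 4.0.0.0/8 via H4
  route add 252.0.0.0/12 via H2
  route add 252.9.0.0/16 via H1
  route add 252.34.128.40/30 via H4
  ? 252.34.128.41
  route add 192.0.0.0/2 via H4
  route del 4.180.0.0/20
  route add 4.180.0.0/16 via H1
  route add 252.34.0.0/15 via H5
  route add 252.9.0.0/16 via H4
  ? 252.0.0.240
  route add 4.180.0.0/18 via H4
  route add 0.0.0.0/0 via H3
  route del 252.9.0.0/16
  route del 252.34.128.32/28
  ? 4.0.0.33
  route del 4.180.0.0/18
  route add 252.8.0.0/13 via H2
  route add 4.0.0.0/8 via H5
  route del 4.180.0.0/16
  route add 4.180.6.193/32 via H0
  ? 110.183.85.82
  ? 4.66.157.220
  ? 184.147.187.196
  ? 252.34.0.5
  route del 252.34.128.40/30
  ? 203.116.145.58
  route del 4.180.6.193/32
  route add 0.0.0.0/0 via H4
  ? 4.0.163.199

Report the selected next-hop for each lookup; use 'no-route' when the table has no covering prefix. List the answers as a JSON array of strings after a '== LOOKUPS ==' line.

Apply in order:
  + 252.34.128.32/28 (H5) depth=28
  + 4.180.0.0/20 (H2) depth=20
  lookup 252.34.128.32: bits 1111110000100010100000000010 walk d0:-→d1:-→d2:-→d3:-→d4:-→d5:-→d6:-→d7:-→d8:-→d9:-→d10:-→d11:-→d12:-→d13:-→d14:-→d15:-→d16:-→d17:-→d18:-→d19:-→d20:-→d21:-→d22:-→d23:-→d24:-→d25:-→d26:-→d27:-→d28:H5 -> H5
  lookup 252.34.128.34: bits 1111110000100010100000000010 walk d0:-→d1:-→d2:-→d3:-→d4:-→d5:-→d6:-→d7:-→d8:-→d9:-→d10:-→d11:-→d12:-→d13:-→d14:-→d15:-→d16:-→d17:-→d18:-→d19:-→d20:-→d21:-→d22:-→d23:-→d24:-→d25:-→d26:-→d27:-→d28:H5 -> H5
  lookup 252.34.128.32: bits 1111110000100010100000000010 walk d0:-→d1:-→d2:-→d3:-→d4:-→d5:-→d6:-→d7:-→d8:-→d9:-→d10:-→d11:-→d12:-→d13:-→d14:-→d15:-→d16:-→d17:-→d18:-→d19:-→d20:-→d21:-→d22:-→d23:-→d24:-→d25:-→d26:-→d27:-→d28:H5 -> H5
  + 4.0.0.0/8 (H4) depth=8
  + 252.0.0.0/12 (H2) depth=12
  + 252.9.0.0/16 (H1) depth=16
  + 252.34.128.40/30 (H4) depth=30
  lookup 252.34.128.41: bits 111111000010001010000000001010 walk d0:-→d1:-→d2:-→d3:-→d4:-→d5:-→d6:-→d7:-→d8:-→d9:-→d10:-→d11:-→d12:-→d13:-→d14:-→d15:-→d16:-→d17:-→d18:-→d19:-→d20:-→d21:-→d22:-→d23:-→d24:-→d25:-→d26:-→d27:-→d28:H5→d29:-→d30:H4 -> H4
  + 192.0.0.0/2 (H4) depth=2
  - 4.180.0.0/20 clear@20
  + 4.180.0.0/16 (H1) depth=16
  + 252.34.0.0/15 (H5) depth=15
  + 252.9.0.0/16 (H4) depth=16
  lookup 252.0.0.240: bits 111111000000 walk d0:-→d1:-→d2:H4→d3:-→d4:-→d5:-→d6:-→d7:-→d8:-→d9:-→d10:-→d11:-→d12:H2 -> H2
  + 4.180.0.0/18 (H4) depth=18
  + 0.0.0.0/0 (H3) depth=0
  - 252.9.0.0/16 clear@16
  - 252.34.128.32/28 clear@28
  lookup 4.0.0.33: bits 00000100 walk d0:H3→d1:-→d2:-→d3:-→d4:-→d5:-→d6:-→d7:-→d8:H4 -> H4
  - 4.180.0.0/18 clear@18
  + 252.8.0.0/13 (H2) depth=13
  + 4.0.0.0/8 (H5) depth=8
  - 4.180.0.0/16 clear@16
  + 4.180.6.193/32 (H0) depth=32
  lookup 110.183.85.82: bits 0 walk d0:H3→d1:- -> H3
  lookup 4.66.157.220: bits 00000100 walk d0:H3→d1:-→d2:-→d3:-→d4:-→d5:-→d6:-→d7:-→d8:H5 -> H5
  lookup 184.147.187.196: bits 1 walk d0:H3→d1:- -> H3
  lookup 252.34.0.5: bits 1111110000100010 walk d0:H3→d1:-→d2:H4→d3:-→d4:-→d5:-→d6:-→d7:-→d8:-→d9:-→d10:-→d11:-→d12:-→d13:-→d14:-→d15:H5→d16:- -> H5
  - 252.34.128.40/30 clear@30
  lookup 203.116.145.58: bits 11 walk d0:H3→d1:-→d2:H4 -> H4
  - 4.180.6.193/32 clear@32
  + 0.0.0.0/0 (H4) depth=0
  lookup 4.0.163.199: bits 00000100 walk d0:H4→d1:-→d2:-→d3:-→d4:-→d5:-→d6:-→d7:-→d8:H5 -> H5

== LOOKUPS ==
["H5","H5","H5","H4","H2","H4","H3","H5","H3","H5","H4","H5"]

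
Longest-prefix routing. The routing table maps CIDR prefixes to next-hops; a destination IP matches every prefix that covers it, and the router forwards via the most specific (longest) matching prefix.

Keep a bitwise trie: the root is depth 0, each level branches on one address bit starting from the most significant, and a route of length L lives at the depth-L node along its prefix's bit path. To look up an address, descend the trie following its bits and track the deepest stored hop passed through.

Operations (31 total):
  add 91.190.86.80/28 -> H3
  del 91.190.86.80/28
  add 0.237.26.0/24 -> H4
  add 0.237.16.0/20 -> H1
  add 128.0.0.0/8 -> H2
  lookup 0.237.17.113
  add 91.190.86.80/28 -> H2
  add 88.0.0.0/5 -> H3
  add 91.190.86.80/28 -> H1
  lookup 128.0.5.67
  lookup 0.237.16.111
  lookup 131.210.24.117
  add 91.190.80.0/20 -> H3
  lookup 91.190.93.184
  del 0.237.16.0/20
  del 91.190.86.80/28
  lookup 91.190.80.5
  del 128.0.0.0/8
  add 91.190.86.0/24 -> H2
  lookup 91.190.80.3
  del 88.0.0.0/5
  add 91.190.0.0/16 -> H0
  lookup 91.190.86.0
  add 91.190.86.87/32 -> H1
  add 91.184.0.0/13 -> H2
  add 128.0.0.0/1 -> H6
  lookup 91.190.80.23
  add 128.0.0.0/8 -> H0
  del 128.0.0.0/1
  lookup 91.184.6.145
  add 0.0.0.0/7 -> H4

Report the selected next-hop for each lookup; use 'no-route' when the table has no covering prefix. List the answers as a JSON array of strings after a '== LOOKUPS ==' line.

Apply in order:
  + 91.190.86.80/28 (H3) depth=28
  - 91.190.86.80/28 clear@28
  + 0.237.26.0/24 (H4) depth=24
  + 0.237.16.0/20 (H1) depth=20
  + 128.0.0.0/8 (H2) depth=8
  ? 0.237.17.113  path d0:-→d1:-→d2:-→d3:-→d4:-→d5:-→d6:-→d7:-→d8:-→d9:-→d10:-→d11:-→d12:-→d13:-→d14:-→d15:-→d16:-→d17:-→d18:-→d19:-→d20:H1  best=H1
  + 91.190.86.80/28 (H2) depth=28
  + 88.0.0.0/5 (H3) depth=5
  + 91.190.86.80/28 (H1) depth=28
  ? 128.0.5.67  path d0:-→d1:-→d2:-→d3:-→d4:-→d5:-→d6:-→d7:-→d8:H2  best=H2
  ? 0.237.16.111  path d0:-→d1:-→d2:-→d3:-→d4:-→d5:-→d6:-→d7:-→d8:-→d9:-→d10:-→d11:-→d12:-→d13:-→d14:-→d15:-→d16:-→d17:-→d18:-→d19:-→d20:H1  best=H1
  ? 131.210.24.117  path d0:-→d1:-→d2:-→d3:-→d4:-→d5:-→d6:-  best=no-route
  + 91.190.80.0/20 (H3) depth=20
  ? 91.190.93.184  path d0:-→d1:-→d2:-→d3:-→d4:-→d5:H3→d6:-→d7:-→d8:-→d9:-→d10:-→d11:-→d12:-→d13:-→d14:-→d15:-→d16:-→d17:-→d18:-→d19:-→d20:H3  best=H3
  - 0.237.16.0/20 clear@20
  - 91.190.86.80/28 clear@28
  ? 91.190.80.5  path d0:-→d1:-→d2:-→d3:-→d4:-→d5:H3→d6:-→d7:-→d8:-→d9:-→d10:-→d11:-→d12:-→d13:-→d14:-→d15:-→d16:-→d17:-→d18:-→d19:-→d20:H3→d21:-  best=H3
  - 128.0.0.0/8 clear@8
  + 91.190.86.0/24 (H2) depth=24
  ? 91.190.80.3  path d0:-→d1:-→d2:-→d3:-→d4:-→d5:H3→d6:-→d7:-→d8:-→d9:-→d10:-→d11:-→d12:-→d13:-→d14:-→d15:-→d16:-→d17:-→d18:-→d19:-→d20:H3→d21:-  best=H3
  - 88.0.0.0/5 clear@5
  + 91.190.0.0/16 (H0) depth=16
  ? 91.190.86.0  path d0:-→d1:-→d2:-→d3:-→d4:-→d5:-→d6:-→d7:-→d8:-→d9:-→d10:-→d11:-→d12:-→d13:-→d14:-→d15:-→d16:H0→d17:-→d18:-→d19:-→d20:H3→d21:-→d22:-→d23:-→d24:H2→d25:-  best=H2
  + 91.190.86.87/32 (H1) depth=32
  + 91.184.0.0/13 (H2) depth=13
  + 128.0.0.0/1 (H6) depth=1
  ? 91.190.80.23  path d0:-→d1:-→d2:-→d3:-→d4:-→d5:-→d6:-→d7:-→d8:-→d9:-→d10:-→d11:-→d12:-→d13:H2→d14:-→d15:-→d16:H0→d17:-→d18:-→d19:-→d20:H3→d21:-  best=H3
  + 128.0.0.0/8 (H0) depth=8
  - 128.0.0.0/1 clear@1
  ? 91.184.6.145  path d0:-→d1:-→d2:-→d3:-→d4:-→d5:-→d6:-→d7:-→d8:-→d9:-→d10:-→d11:-→d12:-→d13:H2  best=H2
  + 0.0.0.0/7 (H4) depth=7

== LOOKUPS ==
["H1","H2","H1","no-route","H3","H3","H3","H2","H3","H2"]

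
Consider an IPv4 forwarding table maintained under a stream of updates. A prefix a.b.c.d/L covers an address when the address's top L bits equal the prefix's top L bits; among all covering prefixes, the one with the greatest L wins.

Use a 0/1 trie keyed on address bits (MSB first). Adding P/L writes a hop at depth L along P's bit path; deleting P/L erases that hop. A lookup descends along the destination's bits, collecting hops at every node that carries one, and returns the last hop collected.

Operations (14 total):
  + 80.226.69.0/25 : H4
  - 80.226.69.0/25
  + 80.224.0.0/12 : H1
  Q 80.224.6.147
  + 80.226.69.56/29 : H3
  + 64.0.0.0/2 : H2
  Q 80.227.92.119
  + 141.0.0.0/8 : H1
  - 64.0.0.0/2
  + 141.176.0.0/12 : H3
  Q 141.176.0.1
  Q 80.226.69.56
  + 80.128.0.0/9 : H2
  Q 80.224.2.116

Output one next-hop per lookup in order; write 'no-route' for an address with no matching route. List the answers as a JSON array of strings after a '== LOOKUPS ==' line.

Process each operation:
  add 80.226.69.0/25 -> H4 at depth 25
  del 80.226.69.0/25 (clear depth 25)
  add 80.224.0.0/12 -> H1 at depth 12
  lookup 80.224.6.147: bits 01010000111000 walk d0:-→d1:-→d2:-→d3:-→d4:-→d5:-→d6:-→d7:-→d8:-→d9:-→d10:-→d11:-→d12:H1→d13:-→d14:- -> H1
  add 80.226.69.56/29 -> H3 at depth 29
  add 64.0.0.0/2 -> H2 at depth 2
  lookup 80.227.92.119: bits 010100001110001 walk d0:-→d1:-→d2:H2→d3:-→d4:-→d5:-→d6:-→d7:-→d8:-→d9:-→d10:-→d11:-→d12:H1→d13:-→d14:-→d15:- -> H1
  add 141.0.0.0/8 -> H1 at depth 8
  del 64.0.0.0/2 (clear depth 2)
  add 141.176.0.0/12 -> H3 at depth 12
  lookup 141.176.0.1: bits 100011011011 walk d0:-→d1:-→d2:-→d3:-→d4:-→d5:-→d6:-→d7:-→d8:H1→d9:-→d10:-→d11:-→d12:H3 -> H3
  lookup 80.226.69.56: bits 01010000111000100100010100111 walk d0:-→d1:-→d2:-→d3:-→d4:-→d5:-→d6:-→d7:-→d8:-→d9:-→d10:-→d11:-→d12:H1→d13:-→d14:-→d15:-→d16:-→d17:-→d18:-→d19:-→d20:-→d21:-→d22:-→d23:-→d24:-→d25:-→d26:-→d27:-→d28:-→d29:H3 -> H3
  add 80.128.0.0/9 -> H2 at depth 9
  lookup 80.224.2.116: bits 01010000111000 walk d0:-→d1:-→d2:-→d3:-→d4:-→d5:-→d6:-→d7:-→d8:-→d9:H2→d10:-→d11:-→d12:H1→d13:-→d14:- -> H1

== LOOKUPS ==
["H1","H1","H3","H3","H1"]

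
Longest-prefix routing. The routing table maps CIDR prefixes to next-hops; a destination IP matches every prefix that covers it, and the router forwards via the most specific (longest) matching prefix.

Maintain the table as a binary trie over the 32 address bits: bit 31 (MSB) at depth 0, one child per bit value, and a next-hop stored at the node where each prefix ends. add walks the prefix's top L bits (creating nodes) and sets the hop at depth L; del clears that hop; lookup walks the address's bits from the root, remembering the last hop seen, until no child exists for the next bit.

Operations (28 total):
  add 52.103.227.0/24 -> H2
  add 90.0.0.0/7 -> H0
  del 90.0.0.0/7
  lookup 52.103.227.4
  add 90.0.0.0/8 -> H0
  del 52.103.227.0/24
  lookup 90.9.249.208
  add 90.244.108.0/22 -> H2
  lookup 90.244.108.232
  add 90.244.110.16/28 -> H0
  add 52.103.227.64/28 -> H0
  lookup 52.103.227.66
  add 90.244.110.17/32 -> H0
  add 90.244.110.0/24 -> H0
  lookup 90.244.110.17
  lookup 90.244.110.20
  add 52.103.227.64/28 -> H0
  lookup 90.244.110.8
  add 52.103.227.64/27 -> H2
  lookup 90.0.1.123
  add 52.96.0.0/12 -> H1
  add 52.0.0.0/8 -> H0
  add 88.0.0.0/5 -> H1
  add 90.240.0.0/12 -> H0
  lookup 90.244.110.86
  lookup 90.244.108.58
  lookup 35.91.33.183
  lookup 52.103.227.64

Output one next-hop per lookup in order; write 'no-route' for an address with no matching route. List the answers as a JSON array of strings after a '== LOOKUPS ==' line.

Trace:
  + 52.103.227.0/24 (H2) depth=24
  + 90.0.0.0/7 (H0) depth=7
  - 90.0.0.0/7 clear@7
  ? 52.103.227.4  path d0:-→d1:-→d2:-→d3:-→d4:-→d5:-→d6:-→d7:-→d8:-→d9:-→d10:-→d11:-→d12:-→d13:-→d14:-→d15:-→d16:-→d17:-→d18:-→d19:-→d20:-→d21:-→d22:-→d23:-→d24:H2  best=H2
  + 90.0.0.0/8 (H0) depth=8
  - 52.103.227.0/24 clear@24
  ? 90.9.249.208  path d0:-→d1:-→d2:-→d3:-→d4:-→d5:-→d6:-→d7:-→d8:H0  best=H0
  + 90.244.108.0/22 (H2) depth=22
  ? 90.244.108.232  path d0:-→d1:-→d2:-→d3:-→d4:-→d5:-→d6:-→d7:-→d8:H0→d9:-→d10:-→d11:-→d12:-→d13:-→d14:-→d15:-→d16:-→d17:-→d18:-→d19:-→d20:-→d21:-→d22:H2  best=H2
  + 90.244.110.16/28 (H0) depth=28
  + 52.103.227.64/28 (H0) depth=28
  ? 52.103.227.66  path d0:-→d1:-→d2:-→d3:-→d4:-→d5:-→d6:-→d7:-→d8:-→d9:-→d10:-→d11:-→d12:-→d13:-→d14:-→d15:-→d16:-→d17:-→d18:-→d19:-→d20:-→d21:-→d22:-→d23:-→d24:-→d25:-→d26:-→d27:-→d28:H0  best=H0
  + 90.244.110.17/32 (H0) depth=32
  + 90.244.110.0/24 (H0) depth=24
  ? 90.244.110.17  path d0:-→d1:-→d2:-→d3:-→d4:-→d5:-→d6:-→d7:-→d8:H0→d9:-→d10:-→d11:-→d12:-→d13:-→d14:-→d15:-→d16:-→d17:-→d18:-→d19:-→d20:-→d21:-→d22:H2→d23:-→d24:H0→d25:-→d26:-→d27:-→d28:H0→d29:-→d30:-→d31:-→d32:H0  best=H0
  ? 90.244.110.20  path d0:-→d1:-→d2:-→d3:-→d4:-→d5:-→d6:-→d7:-→d8:H0→d9:-→d10:-→d11:-→d12:-→d13:-→d14:-→d15:-→d16:-→d17:-→d18:-→d19:-→d20:-→d21:-→d22:H2→d23:-→d24:H0→d25:-→d26:-→d27:-→d28:H0→d29:-  best=H0
  + 52.103.227.64/28 (H0) depth=28
  ? 90.244.110.8  path d0:-→d1:-→d2:-→d3:-→d4:-→d5:-→d6:-→d7:-→d8:H0→d9:-→d10:-→d11:-→d12:-→d13:-→d14:-→d15:-→d16:-→d17:-→d18:-→d19:-→d20:-→d21:-→d22:H2→d23:-→d24:H0→d25:-→d26:-→d27:-  best=H0
  + 52.103.227.64/27 (H2) depth=27
  ? 90.0.1.123  path d0:-→d1:-→d2:-→d3:-→d4:-→d5:-→d6:-→d7:-→d8:H0  best=H0
  + 52.96.0.0/12 (H1) depth=12
  + 52.0.0.0/8 (H0) depth=8
  + 88.0.0.0/5 (H1) depth=5
  + 90.240.0.0/12 (H0) depth=12
  ? 90.244.110.86  path d0:-→d1:-→d2:-→d3:-→d4:-→d5:H1→d6:-→d7:-→d8:H0→d9:-→d10:-→d11:-→d12:H0→d13:-→d14:-→d15:-→d16:-→d17:-→d18:-→d19:-→d20:-→d21:-→d22:H2→d23:-→d24:H0→d25:-  best=H0
  ? 90.244.108.58  path d0:-→d1:-→d2:-→d3:-→d4:-→d5:H1→d6:-→d7:-→d8:H0→d9:-→d10:-→d11:-→d12:H0→d13:-→d14:-→d15:-→d16:-→d17:-→d18:-→d19:-→d20:-→d21:-→d22:H2  best=H2
  ? 35.91.33.183  path d0:-→d1:-→d2:-→d3:-  best=no-route
  ? 52.103.227.64  path d0:-→d1:-→d2:-→d3:-→d4:-→d5:-→d6:-→d7:-→d8:H0→d9:-→d10:-→d11:-→d12:H1→d13:-→d14:-→d15:-→d16:-→d17:-→d18:-→d19:-→d20:-→d21:-→d22:-→d23:-→d24:-→d25:-→d26:-→d27:H2→d28:H0  best=H0

== LOOKUPS ==
["H2","H0","H2","H0","H0","H0","H0","H0","H0","H2","no-route","H0"]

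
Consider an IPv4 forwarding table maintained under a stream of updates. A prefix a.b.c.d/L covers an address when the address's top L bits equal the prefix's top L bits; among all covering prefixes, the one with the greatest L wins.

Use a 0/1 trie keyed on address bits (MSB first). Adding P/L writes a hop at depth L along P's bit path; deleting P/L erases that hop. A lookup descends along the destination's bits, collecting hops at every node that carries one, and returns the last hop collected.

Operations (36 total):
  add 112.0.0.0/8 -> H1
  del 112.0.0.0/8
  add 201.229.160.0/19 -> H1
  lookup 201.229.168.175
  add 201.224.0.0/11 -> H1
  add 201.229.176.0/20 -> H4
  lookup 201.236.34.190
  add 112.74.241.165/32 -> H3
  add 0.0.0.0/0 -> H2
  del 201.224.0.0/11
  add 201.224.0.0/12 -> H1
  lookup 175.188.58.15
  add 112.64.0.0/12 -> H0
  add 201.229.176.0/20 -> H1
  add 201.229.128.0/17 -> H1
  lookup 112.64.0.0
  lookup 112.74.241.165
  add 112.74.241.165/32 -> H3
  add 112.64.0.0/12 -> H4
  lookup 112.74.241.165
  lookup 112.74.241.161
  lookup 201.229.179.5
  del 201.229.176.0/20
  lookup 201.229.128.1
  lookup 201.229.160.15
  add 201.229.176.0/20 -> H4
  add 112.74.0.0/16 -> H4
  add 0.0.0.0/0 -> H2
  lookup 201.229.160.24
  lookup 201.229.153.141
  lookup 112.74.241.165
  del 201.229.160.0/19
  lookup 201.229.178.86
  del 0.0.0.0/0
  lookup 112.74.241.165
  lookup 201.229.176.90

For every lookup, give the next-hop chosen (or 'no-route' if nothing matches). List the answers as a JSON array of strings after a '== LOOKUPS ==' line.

Apply in order:
  add 112.0.0.0/8 -> H1 at depth 8
  - 112.0.0.0/8 clear@8
  add 201.229.160.0/19 -> H1 at depth 19
  Q 201.229.168.175: descend 1100100111100101101 ; hops seen [H1] ; pick H1
  add 201.224.0.0/11 -> H1 at depth 11
  add 201.229.176.0/20 -> H4 at depth 20
  Q 201.236.34.190: descend 110010011110 ; hops seen [H1] ; pick H1
  add 112.74.241.165/32 -> H3 at depth 32
  add 0.0.0.0/0 -> H2 at depth 0
  - 201.224.0.0/11 clear@11
  add 201.224.0.0/12 -> H1 at depth 12
  Q 175.188.58.15: descend 1 ; hops seen [H2] ; pick H2
  add 112.64.0.0/12 -> H0 at depth 12
  add 201.229.176.0/20 -> H1 at depth 20
  add 201.229.128.0/17 -> H1 at depth 17
  Q 112.64.0.0: descend 011100000100 ; hops seen [H2,H0] ; pick H0
  Q 112.74.241.165: descend 01110000010010101111000110100101 ; hops seen [H2,H0,H3] ; pick H3
  add 112.74.241.165/32 -> H3 at depth 32
  add 112.64.0.0/12 -> H4 at depth 12
  Q 112.74.241.165: descend 01110000010010101111000110100101 ; hops seen [H2,H4,H3] ; pick H3
  Q 112.74.241.161: descend 01110000010010101111000110100 ; hops seen [H2,H4] ; pick H4
  Q 201.229.179.5: descend 11001001111001011011 ; hops seen [H2,H1,H1,H1,H1] ; pick H1
  - 201.229.176.0/20 clear@20
  Q 201.229.128.1: descend 110010011110010110 ; hops seen [H2,H1,H1] ; pick H1
  Q 201.229.160.15: descend 1100100111100101101 ; hops seen [H2,H1,H1,H1] ; pick H1
  add 201.229.176.0/20 -> H4 at depth 20
  add 112.74.0.0/16 -> H4 at depth 16
  add 0.0.0.0/0 -> H2 at depth 0
  Q 201.229.160.24: descend 1100100111100101101 ; hops seen [H2,H1,H1,H1] ; pick H1
  Q 201.229.153.141: descend 110010011110010110 ; hops seen [H2,H1,H1] ; pick H1
  Q 112.74.241.165: descend 01110000010010101111000110100101 ; hops seen [H2,H4,H4,H3] ; pick H3
  - 201.229.160.0/19 clear@19
  Q 201.229.178.86: descend 11001001111001011011 ; hops seen [H2,H1,H1,H4] ; pick H4
  - 0.0.0.0/0 clear@0
  Q 112.74.241.165: descend 01110000010010101111000110100101 ; hops seen [H4,H4,H3] ; pick H3
  Q 201.229.176.90: descend 11001001111001011011 ; hops seen [H1,H1,H4] ; pick H4

== LOOKUPS ==
["H1","H1","H2","H0","H3","H3","H4","H1","H1","H1","H1","H1","H3","H4","H3","H4"]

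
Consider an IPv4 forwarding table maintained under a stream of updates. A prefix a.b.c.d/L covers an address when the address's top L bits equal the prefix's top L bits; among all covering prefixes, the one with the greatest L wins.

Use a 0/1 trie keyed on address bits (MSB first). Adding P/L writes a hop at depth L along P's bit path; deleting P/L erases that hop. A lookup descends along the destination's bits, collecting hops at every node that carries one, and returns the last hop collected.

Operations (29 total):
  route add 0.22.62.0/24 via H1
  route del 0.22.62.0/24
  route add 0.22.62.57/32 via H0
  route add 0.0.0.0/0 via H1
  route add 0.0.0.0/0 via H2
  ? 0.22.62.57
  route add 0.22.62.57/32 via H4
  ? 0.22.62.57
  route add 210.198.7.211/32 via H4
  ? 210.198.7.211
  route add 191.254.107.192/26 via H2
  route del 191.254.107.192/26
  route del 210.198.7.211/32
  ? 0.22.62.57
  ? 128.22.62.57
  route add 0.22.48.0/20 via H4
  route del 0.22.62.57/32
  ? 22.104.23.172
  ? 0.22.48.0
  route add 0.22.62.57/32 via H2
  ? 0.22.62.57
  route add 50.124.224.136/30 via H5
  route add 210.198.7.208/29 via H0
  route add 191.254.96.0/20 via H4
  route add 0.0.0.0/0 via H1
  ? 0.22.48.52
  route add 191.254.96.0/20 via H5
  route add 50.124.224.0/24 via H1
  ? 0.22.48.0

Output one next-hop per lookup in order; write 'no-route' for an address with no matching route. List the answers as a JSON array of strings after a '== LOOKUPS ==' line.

Process each operation:
  + 0.22.62.0/24 (H1) depth=24
  del 0.22.62.0/24 (clear depth 24)
  + 0.22.62.57/32 (H0) depth=32
  + 0.0.0.0/0 (H1) depth=0
  + 0.0.0.0/0 (H2) depth=0
  ? 0.22.62.57  path d0:H2→d1:-→d2:-→d3:-→d4:-→d5:-→d6:-→d7:-→d8:-→d9:-→d10:-→d11:-→d12:-→d13:-→d14:-→d15:-→d16:-→d17:-→d18:-→d19:-→d20:-→d21:-→d22:-→d23:-→d24:-→d25:-→d26:-→d27:-→d28:-→d29:-→d30:-→d31:-→d32:H0  best=H0
  + 0.22.62.57/32 (H4) depth=32
  ? 0.22.62.57  path d0:H2→d1:-→d2:-→d3:-→d4:-→d5:-→d6:-→d7:-→d8:-→d9:-→d10:-→d11:-→d12:-→d13:-→d14:-→d15:-→d16:-→d17:-→d18:-→d19:-→d20:-→d21:-→d22:-→d23:-→d24:-→d25:-→d26:-→d27:-→d28:-→d29:-→d30:-→d31:-→d32:H4  best=H4
  + 210.198.7.211/32 (H4) depth=32
  ? 210.198.7.211  path d0:H2→d1:-→d2:-→d3:-→d4:-→d5:-→d6:-→d7:-→d8:-→d9:-→d10:-→d11:-→d12:-→d13:-→d14:-→d15:-→d16:-→d17:-→d18:-→d19:-→d20:-→d21:-→d22:-→d23:-→d24:-→d25:-→d26:-→d27:-→d28:-→d29:-→d30:-→d31:-→d32:H4  best=H4
  + 191.254.107.192/26 (H2) depth=26
  del 191.254.107.192/26 (clear depth 26)
  del 210.198.7.211/32 (clear depth 32)
  ? 0.22.62.57  path d0:H2→d1:-→d2:-→d3:-→d4:-→d5:-→d6:-→d7:-→d8:-→d9:-→d10:-→d11:-→d12:-→d13:-→d14:-→d15:-→d16:-→d17:-→d18:-→d19:-→d20:-→d21:-→d22:-→d23:-→d24:-→d25:-→d26:-→d27:-→d28:-→d29:-→d30:-→d31:-→d32:H4  best=H4
  ? 128.22.62.57  path d0:H2→d1:-→d2:-  best=H2
  + 0.22.48.0/20 (H4) depth=20
  del 0.22.62.57/32 (clear depth 32)
  ? 22.104.23.172  path d0:H2→d1:-→d2:-→d3:-  best=H2
  ? 0.22.48.0  path d0:H2→d1:-→d2:-→d3:-→d4:-→d5:-→d6:-→d7:-→d8:-→d9:-→d10:-→d11:-→d12:-→d13:-→d14:-→d15:-→d16:-→d17:-→d18:-→d19:-→d20:H4  best=H4
  + 0.22.62.57/32 (H2) depth=32
  ? 0.22.62.57  path d0:H2→d1:-→d2:-→d3:-→d4:-→d5:-→d6:-→d7:-→d8:-→d9:-→d10:-→d11:-→d12:-→d13:-→d14:-→d15:-→d16:-→d17:-→d18:-→d19:-→d20:H4→d21:-→d22:-→d23:-→d24:-→d25:-→d26:-→d27:-→d28:-→d29:-→d30:-→d31:-→d32:H2  best=H2
  + 50.124.224.136/30 (H5) depth=30
  + 210.198.7.208/29 (H0) depth=29
  + 191.254.96.0/20 (H4) depth=20
  + 0.0.0.0/0 (H1) depth=0
  ? 0.22.48.52  path d0:H1→d1:-→d2:-→d3:-→d4:-→d5:-→d6:-→d7:-→d8:-→d9:-→d10:-→d11:-→d12:-→d13:-→d14:-→d15:-→d16:-→d17:-→d18:-→d19:-→d20:H4  best=H4
  + 191.254.96.0/20 (H5) depth=20
  + 50.124.224.0/24 (H1) depth=24
  ? 0.22.48.0  path d0:H1→d1:-→d2:-→d3:-→d4:-→d5:-→d6:-→d7:-→d8:-→d9:-→d10:-→d11:-→d12:-→d13:-→d14:-→d15:-→d16:-→d17:-→d18:-→d19:-→d20:H4  best=H4

== LOOKUPS ==
["H0","H4","H4","H4","H2","H2","H4","H2","H4","H4"]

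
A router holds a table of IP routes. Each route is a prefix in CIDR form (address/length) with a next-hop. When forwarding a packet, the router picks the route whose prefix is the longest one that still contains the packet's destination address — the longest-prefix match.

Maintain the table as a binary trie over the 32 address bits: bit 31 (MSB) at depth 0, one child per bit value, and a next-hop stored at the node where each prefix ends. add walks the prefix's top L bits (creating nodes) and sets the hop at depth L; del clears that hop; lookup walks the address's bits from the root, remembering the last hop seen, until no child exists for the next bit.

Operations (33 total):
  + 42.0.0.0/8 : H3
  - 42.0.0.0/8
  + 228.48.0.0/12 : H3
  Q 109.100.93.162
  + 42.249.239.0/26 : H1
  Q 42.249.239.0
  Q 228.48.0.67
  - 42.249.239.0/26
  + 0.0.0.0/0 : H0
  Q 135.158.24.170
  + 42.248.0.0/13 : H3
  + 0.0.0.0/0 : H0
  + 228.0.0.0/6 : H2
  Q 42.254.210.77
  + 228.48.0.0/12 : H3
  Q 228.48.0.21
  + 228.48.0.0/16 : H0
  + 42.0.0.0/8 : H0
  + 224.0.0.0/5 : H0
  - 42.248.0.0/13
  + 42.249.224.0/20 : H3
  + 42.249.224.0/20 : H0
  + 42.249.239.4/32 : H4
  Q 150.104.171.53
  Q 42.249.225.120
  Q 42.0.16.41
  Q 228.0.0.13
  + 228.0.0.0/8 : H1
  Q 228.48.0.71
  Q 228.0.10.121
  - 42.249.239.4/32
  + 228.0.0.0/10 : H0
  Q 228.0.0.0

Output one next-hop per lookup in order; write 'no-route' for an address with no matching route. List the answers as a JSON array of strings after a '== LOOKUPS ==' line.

Apply in order:
  + 42.0.0.0/8 (H3) depth=8
  - 42.0.0.0/8 clear@8
  + 228.48.0.0/12 (H3) depth=12
  lookup 109.100.93.162: bits 0 walk d0:-→d1:- -> no-route
  + 42.249.239.0/26 (H1) depth=26
  lookup 42.249.239.0: bits 00101010111110011110111100 walk d0:-→d1:-→d2:-→d3:-→d4:-→d5:-→d6:-→d7:-→d8:-→d9:-→d10:-→d11:-→d12:-→d13:-→d14:-→d15:-→d16:-→d17:-→d18:-→d19:-→d20:-→d21:-→d22:-→d23:-→d24:-→d25:-→d26:H1 -> H1
  lookup 228.48.0.67: bits 111001000011 walk d0:-→d1:-→d2:-→d3:-→d4:-→d5:-→d6:-→d7:-→d8:-→d9:-→d10:-→d11:-→d12:H3 -> H3
  - 42.249.239.0/26 clear@26
  + 0.0.0.0/0 (H0) depth=0
  lookup 135.158.24.170: bits 1 walk d0:H0→d1:- -> H0
  + 42.248.0.0/13 (H3) depth=13
  + 0.0.0.0/0 (H0) depth=0
  + 228.0.0.0/6 (H2) depth=6
  lookup 42.254.210.77: bits 0010101011111 walk d0:H0→d1:-→d2:-→d3:-→d4:-→d5:-→d6:-→d7:-→d8:-→d9:-→d10:-→d11:-→d12:-→d13:H3 -> H3
  + 228.48.0.0/12 (H3) depth=12
  lookup 228.48.0.21: bits 111001000011 walk d0:H0→d1:-→d2:-→d3:-→d4:-→d5:-→d6:H2→d7:-→d8:-→d9:-→d10:-→d11:-→d12:H3 -> H3
  + 228.48.0.0/16 (H0) depth=16
  + 42.0.0.0/8 (H0) depth=8
  + 224.0.0.0/5 (H0) depth=5
  - 42.248.0.0/13 clear@13
  + 42.249.224.0/20 (H3) depth=20
  + 42.249.224.0/20 (H0) depth=20
  + 42.249.239.4/32 (H4) depth=32
  lookup 150.104.171.53: bits 1 walk d0:H0→d1:- -> H0
  lookup 42.249.225.120: bits 00101010111110011110 walk d0:H0→d1:-→d2:-→d3:-→d4:-→d5:-→d6:-→d7:-→d8:H0→d9:-→d10:-→d11:-→d12:-→d13:-→d14:-→d15:-→d16:-→d17:-→d18:-→d19:-→d20:H0 -> H0
  lookup 42.0.16.41: bits 00101010 walk d0:H0→d1:-→d2:-→d3:-→d4:-→d5:-→d6:-→d7:-→d8:H0 -> H0
  lookup 228.0.0.13: bits 1110010000 walk d0:H0→d1:-→d2:-→d3:-→d4:-→d5:H0→d6:H2→d7:-→d8:-→d9:-→d10:- -> H2
  + 228.0.0.0/8 (H1) depth=8
  lookup 228.48.0.71: bits 1110010000110000 walk d0:H0→d1:-→d2:-→d3:-→d4:-→d5:H0→d6:H2→d7:-→d8:H1→d9:-→d10:-→d11:-→d12:H3→d13:-→d14:-→d15:-→d16:H0 -> H0
  lookup 228.0.10.121: bits 1110010000 walk d0:H0→d1:-→d2:-→d3:-→d4:-→d5:H0→d6:H2→d7:-→d8:H1→d9:-→d10:- -> H1
  - 42.249.239.4/32 clear@32
  + 228.0.0.0/10 (H0) depth=10
  lookup 228.0.0.0: bits 1110010000 walk d0:H0→d1:-→d2:-→d3:-→d4:-→d5:H0→d6:H2→d7:-→d8:H1→d9:-→d10:H0 -> H0

== LOOKUPS ==
["no-route","H1","H3","H0","H3","H3","H0","H0","H0","H2","H0","H1","H0"]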